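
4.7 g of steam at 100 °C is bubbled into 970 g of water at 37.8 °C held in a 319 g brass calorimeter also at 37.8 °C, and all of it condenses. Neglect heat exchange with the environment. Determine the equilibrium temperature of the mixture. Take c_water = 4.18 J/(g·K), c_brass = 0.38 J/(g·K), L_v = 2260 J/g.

Sum of m c ΔT and latent-heat terms is zero:
steam→water at 100 °C releases m L_v = 4.7×2260 = 10622
  condensate cools 100→T: 4.7×4.18×(T − 100) = 19.65(T − 100)
  water warms: 970×4.18×(T − 37.8) = 4054.6(T − 37.8)
  brass cup: 319×0.38×(T − 37.8) = 121.22(T − 37.8)
4195.5 T = 10622 + 1964.6 + 157846 = 170433
T ≈ 40.62 °C — below 100 °C, confirming all the steam condensed.

T_f ≈ 40.6 °C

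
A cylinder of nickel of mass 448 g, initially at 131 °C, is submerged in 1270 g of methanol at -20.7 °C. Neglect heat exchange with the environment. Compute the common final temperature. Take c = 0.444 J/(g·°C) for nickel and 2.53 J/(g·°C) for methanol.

|Q_nickel| = |Q_methanol|:
448*0.444*(131 − T) = 1270*2.53*(T − (-20.7))
198.91(131 − T) = 3213.1(T − (-20.7))
3412 T = -40454  ⇒  T ≈ -11.86 °C

T_f ≈ -11.9 °C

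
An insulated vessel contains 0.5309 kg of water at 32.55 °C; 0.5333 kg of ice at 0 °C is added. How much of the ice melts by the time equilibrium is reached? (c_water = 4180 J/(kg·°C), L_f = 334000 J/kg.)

m_melted ≈ 0.216 kg

Water can give up m c ΔT = 0.5309·4180·32.55 = 72234 J before reaching 0 °C.
To melt every bit of ice: 0.5333·334000 = 178122 J.
Since 72234 < 178122 J, not all the ice melts; equilibrium is at 0 °C.
Mass melted = 72234/334000 ≈ 0.2163 kg.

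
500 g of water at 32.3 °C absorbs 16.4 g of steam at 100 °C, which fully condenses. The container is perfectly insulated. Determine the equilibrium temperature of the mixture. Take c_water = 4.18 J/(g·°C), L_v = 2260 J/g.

T_f ≈ 51.6 °C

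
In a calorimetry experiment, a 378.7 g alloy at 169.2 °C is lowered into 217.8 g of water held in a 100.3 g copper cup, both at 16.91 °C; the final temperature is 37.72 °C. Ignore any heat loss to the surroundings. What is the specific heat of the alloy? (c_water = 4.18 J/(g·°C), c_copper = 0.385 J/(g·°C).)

Let T be the final temperature. ΣQ_i = 0:
378.7×c×(37.72 − 169.2) + 217.8×4.18×(37.72 − 16.91) + 100.3×0.385×(37.72 − 16.91) = 0
-49791 c = -19749
c = -19749/-49791 ≈ 0.3966 J/(g·°C)

c ≈ 0.397 J/(g·°C)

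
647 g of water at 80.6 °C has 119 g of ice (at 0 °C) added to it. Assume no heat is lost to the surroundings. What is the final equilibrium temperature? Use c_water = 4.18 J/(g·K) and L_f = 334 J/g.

T_f ≈ 55.7 °C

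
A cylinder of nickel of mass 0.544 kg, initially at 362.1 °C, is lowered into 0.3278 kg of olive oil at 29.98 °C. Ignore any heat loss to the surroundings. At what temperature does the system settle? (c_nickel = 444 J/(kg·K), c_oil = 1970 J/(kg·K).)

T_f ≈ 120.4 °C

Net heat exchanged in the isolated system is zero:
0.544×444×(T − 362.1) + 0.3278×1970×(T − 29.98) = 0
(241.54 + 645.77) T = 241.54×362.1 + 645.77×29.98
T = 106820 / 887.3 = 120 °C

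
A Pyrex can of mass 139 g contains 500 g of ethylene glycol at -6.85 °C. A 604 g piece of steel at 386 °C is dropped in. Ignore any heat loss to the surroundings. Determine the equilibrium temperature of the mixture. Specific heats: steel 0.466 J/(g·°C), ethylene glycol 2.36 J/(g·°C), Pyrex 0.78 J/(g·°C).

T_f ≈ 63.6 °C

Taking heat into each body as positive, Σ m c ΔT = 0:
604·0.466·(T − 386) + 500·2.36·(T − (-6.85)) + 139·0.78·(T − (-6.85)) = 0
281.46(T − 386) + 1180(T − (-6.85)) + 108.42(T − (-6.85)) = 0
(281.46 + 1180 + 108.42) T = 281.46·386 + 1180·(-6.85) + 108.42·(-6.85)
T = 99819 / 1569.9 = 63.6 °C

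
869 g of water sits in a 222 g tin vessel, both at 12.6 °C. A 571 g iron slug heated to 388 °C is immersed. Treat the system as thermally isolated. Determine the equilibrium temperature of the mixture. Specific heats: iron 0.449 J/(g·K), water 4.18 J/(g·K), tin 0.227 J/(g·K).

With ΣQ=0 the equilibrium temperature is the m·c-weighted mean:
T_f = (256.38*388 + 3632.4*12.6 + 50.39*12.6) / (256.38 + 3632.4 + 50.39)
    = 145879 / 3939.2 ≈ 37.03 °C

T_f ≈ 37.0 °C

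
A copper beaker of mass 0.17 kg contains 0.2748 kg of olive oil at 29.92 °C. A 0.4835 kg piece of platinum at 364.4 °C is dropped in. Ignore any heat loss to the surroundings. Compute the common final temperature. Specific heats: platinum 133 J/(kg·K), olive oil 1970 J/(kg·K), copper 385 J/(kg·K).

T_f ≈ 62.0 °C

Let T be the final temperature. ΣQ_i = 0:
0.4835·133·(T − 364.4) + 0.2748·1970·(T − 29.92) + 0.17·385·(T − 29.92) = 0
671.11 T = 41589
T ≈ 61.97 °C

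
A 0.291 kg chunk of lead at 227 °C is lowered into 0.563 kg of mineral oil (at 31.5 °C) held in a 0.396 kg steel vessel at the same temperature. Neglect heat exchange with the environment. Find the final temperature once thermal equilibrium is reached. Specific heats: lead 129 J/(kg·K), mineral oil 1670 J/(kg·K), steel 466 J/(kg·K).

T_f ≈ 37.8 °C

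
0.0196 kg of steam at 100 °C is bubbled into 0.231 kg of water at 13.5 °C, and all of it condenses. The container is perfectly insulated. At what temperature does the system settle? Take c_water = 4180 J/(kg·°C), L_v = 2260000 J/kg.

T_f ≈ 62.6 °C

Heat gained plus heat lost sum to zero:
steam→water at 100 °C releases m L_v = 0.0196×2260000 = 44296; condensate cools 100→T: 0.0196×4180×(T − 100) = 81.93(T − 100); water warms: 0.231×4180×(T − 13.5) = 965.58(T − 13.5)
1047.5 T = 44296 + 8192.8 + 13035 = 65524
T ≈ 62.55 °C, under the boiling point, so the assumption holds.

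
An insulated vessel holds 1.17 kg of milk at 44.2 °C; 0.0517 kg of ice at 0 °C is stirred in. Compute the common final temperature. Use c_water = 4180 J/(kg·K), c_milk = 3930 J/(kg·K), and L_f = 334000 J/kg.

Conservation of energy gives ΣQ = 0:
latent heat to melt: 0.0517×334000 = 17268; warm the meltwater: 216.11 T; milk: 4598.1(T − 44.2)
4814.2 T = 203236 − 17268 = 185968
T ≈ 38.63 °C (positive, so assuming full melt was valid).

T_f ≈ 38.6 °C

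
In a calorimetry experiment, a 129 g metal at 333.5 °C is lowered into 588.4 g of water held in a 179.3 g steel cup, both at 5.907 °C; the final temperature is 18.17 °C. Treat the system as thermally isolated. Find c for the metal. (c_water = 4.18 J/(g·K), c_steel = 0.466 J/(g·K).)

Setting the total heat transfer to zero:
129×c×(18.17 − 333.5) + 588.4×4.18×(18.17 − 5.907) + 179.3×0.466×(18.17 − 5.907) = 0
-40678 c = -31186
c = -31186/-40678 ≈ 0.7667 J/(g·K)

c ≈ 0.767 J/(g·K)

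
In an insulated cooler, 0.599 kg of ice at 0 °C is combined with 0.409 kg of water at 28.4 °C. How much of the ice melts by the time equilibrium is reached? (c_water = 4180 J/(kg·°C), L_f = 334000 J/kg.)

Water can give up m c ΔT = 0.409×4180×28.4 = 48553 J before reaching 0 °C.
Fully melting the ice requires m_ice L_f = 0.599×334000 = 200066 J.
That's not enough to melt it all — equilibrium is at 0 °C with ice remaining.
Mass melted = 48553/334000 ≈ 0.1454 kg.

m_melted ≈ 0.145 kg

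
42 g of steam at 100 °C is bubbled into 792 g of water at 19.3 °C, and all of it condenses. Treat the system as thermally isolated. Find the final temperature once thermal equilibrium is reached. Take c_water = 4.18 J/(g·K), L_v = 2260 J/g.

Heat gained plus heat lost sum to zero:
steam→water at 100 °C releases m L_v = 42·2260 = 94920
  condensate cools 100→T: 42·4.18·(T − 100) = 175.56(T − 100)
  original water: 3310.6(T − 19.3)
3486.1 T = 94920 + 17556 + 63894 = 176370
T ≈ 50.59 °C, under the boiling point, so the assumption holds.

T_f ≈ 50.6 °C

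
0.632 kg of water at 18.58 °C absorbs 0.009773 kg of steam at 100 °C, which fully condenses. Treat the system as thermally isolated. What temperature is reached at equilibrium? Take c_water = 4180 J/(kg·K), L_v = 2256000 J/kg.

T_f ≈ 28.0 °C

Taking heat into each body as positive, Σ m c ΔT = 0:
latent heat released on condensation: 0.009773×2256000 = 22048
  condensed water 100 °C→T: 40.85(T − 100)
  water warms: 0.632×4180×(T − 18.58) = 2641.8(T − 18.58)
2682.6 T = 22048 + 4085.1 + 49084 = 75217
T ≈ 28.04 °C (< 100 °C, so full condensation is consistent).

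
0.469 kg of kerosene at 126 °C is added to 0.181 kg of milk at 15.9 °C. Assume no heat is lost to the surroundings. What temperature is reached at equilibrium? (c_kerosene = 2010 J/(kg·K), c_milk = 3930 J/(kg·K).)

Heat lost by the kerosene equals heat gained by the milk:
0.469×2010×(126 − T) = 0.181×3930×(T − 15.9)
942.69(126 − T) = 711.33(T − 15.9)
1654 T = 130089  ⇒  T ≈ 78.65 °C

T_f ≈ 78.7 °C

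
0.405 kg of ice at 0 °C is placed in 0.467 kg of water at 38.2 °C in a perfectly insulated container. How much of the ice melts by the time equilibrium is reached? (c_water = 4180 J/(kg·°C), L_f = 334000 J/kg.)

m_melted ≈ 0.223 kg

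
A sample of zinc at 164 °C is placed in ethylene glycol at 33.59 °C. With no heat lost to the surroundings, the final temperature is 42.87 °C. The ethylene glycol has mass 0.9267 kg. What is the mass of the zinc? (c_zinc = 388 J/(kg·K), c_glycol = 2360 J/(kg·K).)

m ≈ 0.432 kg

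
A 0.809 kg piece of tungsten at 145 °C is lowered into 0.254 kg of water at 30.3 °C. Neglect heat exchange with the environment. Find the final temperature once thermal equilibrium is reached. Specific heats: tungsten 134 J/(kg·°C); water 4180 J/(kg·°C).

T_f ≈ 40.9 °C

Net heat exchanged in the isolated system is zero:
0.809·134·(T − 145) + 0.254·4180·(T − 30.3) = 0
108.41(T − 145) + 1061.7(T − 30.3) = 0
1170.1 T = 47889
T = 47889 / 1170.1 = 40.9 °C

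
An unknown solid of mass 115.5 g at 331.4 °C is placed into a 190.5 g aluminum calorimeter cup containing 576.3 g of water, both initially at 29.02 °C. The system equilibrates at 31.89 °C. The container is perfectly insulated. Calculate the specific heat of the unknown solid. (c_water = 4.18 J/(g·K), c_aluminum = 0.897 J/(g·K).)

c ≈ 0.214 J/(g·K)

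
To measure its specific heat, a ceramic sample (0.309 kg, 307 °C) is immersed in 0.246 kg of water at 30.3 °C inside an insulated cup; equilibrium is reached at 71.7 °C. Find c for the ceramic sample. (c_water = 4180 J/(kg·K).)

c ≈ 586 J/(kg·K)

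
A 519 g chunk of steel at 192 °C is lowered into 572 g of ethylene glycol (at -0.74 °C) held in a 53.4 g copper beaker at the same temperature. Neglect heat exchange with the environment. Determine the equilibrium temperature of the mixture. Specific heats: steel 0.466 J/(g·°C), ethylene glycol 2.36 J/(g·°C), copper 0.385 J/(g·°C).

T_f ≈ 28.2 °C

With ΣQ=0 the equilibrium temperature is the m·c-weighted mean:
T_f = (241.85·192 + 1349.9·(-0.74) + 20.56·(-0.74)) / (241.85 + 1349.9 + 20.56)
    = 45422 / 1612.3 ≈ 28.17 °C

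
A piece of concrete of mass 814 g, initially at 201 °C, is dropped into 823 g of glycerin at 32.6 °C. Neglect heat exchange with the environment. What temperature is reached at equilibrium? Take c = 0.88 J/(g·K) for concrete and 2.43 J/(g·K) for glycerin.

Taking heat into each body as positive, Σ m c ΔT = 0:
814·0.88·(T − 201) + 823·2.43·(T − 32.6) = 0
716.32(T − 201) + 1999.9(T − 32.6) = 0
2716.2 T = 209177
T = 209177/2716.2 ≈ 77.01 °C

T_f ≈ 77.0 °C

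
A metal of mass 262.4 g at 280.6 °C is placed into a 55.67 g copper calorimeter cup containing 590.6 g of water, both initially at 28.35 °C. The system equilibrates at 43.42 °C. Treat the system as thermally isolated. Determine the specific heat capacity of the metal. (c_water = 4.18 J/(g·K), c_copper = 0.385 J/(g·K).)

Let T be the final temperature. ΣQ_i = 0:
262.4·c·(43.42 − 280.6) + 590.6·4.18·(43.42 − 28.35) + 55.67·0.385·(43.42 − 28.35) = 0
-62236 c = -37526
c = -37526/-62236 ≈ 0.603 J/(g·K)

c ≈ 0.603 J/(g·K)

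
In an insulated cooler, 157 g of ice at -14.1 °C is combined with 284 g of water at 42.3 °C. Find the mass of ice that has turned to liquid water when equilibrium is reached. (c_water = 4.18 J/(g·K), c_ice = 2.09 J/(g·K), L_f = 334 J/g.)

m_melted ≈ 136 g

Cooling the water to 0 °C releases 284·4.18·42.3 = 50215 J.
Warming the ice to 0 °C takes 157·2.09·14.1 = 4626.6 J, leaving 45589 J for melting.
To melt every bit of ice: 157·334 = 52438 J.
45589 J < 52438 J, so only part of the ice melts and the system sits at 0 °C.
m_melted·334 = 45589  ⇒  m_melted ≈ 136.5 g.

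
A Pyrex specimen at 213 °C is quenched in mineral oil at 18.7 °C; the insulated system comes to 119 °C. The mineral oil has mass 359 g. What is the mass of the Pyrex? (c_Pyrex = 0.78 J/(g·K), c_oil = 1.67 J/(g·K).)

m ≈ 820 g

Taking heat into each body as positive, Σ m c ΔT = 0:
m×0.78×(119 − 213) + 359×1.67×(119 − 18.7) = 0
-73.32 m = -60133
m = -60133/-73.32 ≈ 820.1 g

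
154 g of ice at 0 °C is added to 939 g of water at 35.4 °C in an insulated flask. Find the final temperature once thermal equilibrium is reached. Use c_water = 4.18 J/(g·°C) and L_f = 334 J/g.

Conservation of energy gives ΣQ = 0:
fusion: m_ice L_f = 154×334 = 51436
  warm the meltwater: 643.72 T
  water: 3925(T − 35.4)
4568.7 T = 138946 − 51436 = 87510
T ≈ 19.15 °C. Since T > 0 °C, the all-ice-melts assumption holds.

T_f ≈ 19.2 °C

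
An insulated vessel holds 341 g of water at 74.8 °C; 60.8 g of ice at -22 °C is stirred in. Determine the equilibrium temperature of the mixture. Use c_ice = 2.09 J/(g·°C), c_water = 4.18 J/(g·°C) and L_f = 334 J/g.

T_f ≈ 49.7 °C

Taking heat into each body as positive, Σ m c ΔT = 0:
warm ice to 0 °C: 60.8·2.09·(0 − (-22)) = 2795.6
  melt ice: 60.8·334 = 20307
  meltwater 0→T: 60.8·4.18·T = 254.14 T
  water: 1425.4(T − 74.8)
1679.5 T = 106618 − 23103 = 83516
T ≈ 49.73 °C — above 0 °C, consistent with complete melting.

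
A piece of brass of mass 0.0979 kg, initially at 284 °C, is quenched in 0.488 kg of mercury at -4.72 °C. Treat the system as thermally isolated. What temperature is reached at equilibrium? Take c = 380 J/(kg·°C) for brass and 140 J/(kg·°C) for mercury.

T_f ≈ 97.1 °C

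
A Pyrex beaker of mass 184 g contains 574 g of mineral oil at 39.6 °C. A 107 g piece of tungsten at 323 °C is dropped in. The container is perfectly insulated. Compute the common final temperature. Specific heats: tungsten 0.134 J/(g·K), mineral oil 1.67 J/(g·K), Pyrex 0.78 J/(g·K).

Let T be the final temperature. ΣQ_i = 0:
107×0.134×(T − 323) + 574×1.67×(T − 39.6) + 184×0.78×(T − 39.6) = 0
14.34(T − 323) + 958.58(T − 39.6) + 143.52(T − 39.6) = 0
(14.34 + 958.58 + 143.52) T = 14.34×323 + 958.58×39.6 + 143.52×39.6
T ≈ 43.24 °C

T_f ≈ 43.2 °C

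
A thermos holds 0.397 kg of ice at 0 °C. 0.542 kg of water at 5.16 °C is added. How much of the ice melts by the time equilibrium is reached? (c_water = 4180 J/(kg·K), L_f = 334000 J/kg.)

m_melted ≈ 0.035 kg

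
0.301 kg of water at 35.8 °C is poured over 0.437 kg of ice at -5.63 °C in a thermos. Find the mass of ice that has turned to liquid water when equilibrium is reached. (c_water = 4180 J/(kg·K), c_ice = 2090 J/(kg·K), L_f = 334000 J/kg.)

m_melted ≈ 0.119 kg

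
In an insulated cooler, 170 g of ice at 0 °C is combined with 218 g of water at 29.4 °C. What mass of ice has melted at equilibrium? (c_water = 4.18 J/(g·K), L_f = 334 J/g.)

m_melted ≈ 80.2 g

Water can give up m c ΔT = 218·4.18·29.4 = 26790 J before reaching 0 °C.
To melt every bit of ice: 170·334 = 56780 J.
26790 J < 56780 J, so only part of the ice melts and the system sits at 0 °C.
Mass melted = 26790/334 ≈ 80.21 g.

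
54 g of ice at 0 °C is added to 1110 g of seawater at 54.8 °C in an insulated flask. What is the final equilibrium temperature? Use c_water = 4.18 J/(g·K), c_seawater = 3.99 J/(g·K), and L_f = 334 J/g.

Net heat exchanged in the isolated system is zero:
latent heat to melt: 54×334 = 18036
  warm the meltwater: 225.72 T
  seawater: 4428.9(T − 54.8)
4654.6 T = 242704 − 18036 = 224668
T ≈ 48.27 °C. Since T > 0 °C, the all-ice-melts assumption holds.

T_f ≈ 48.3 °C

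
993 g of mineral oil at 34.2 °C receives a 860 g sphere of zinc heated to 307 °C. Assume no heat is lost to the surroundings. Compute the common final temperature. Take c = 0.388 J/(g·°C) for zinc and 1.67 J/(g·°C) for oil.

T_f is the heat-capacity-weighted average of the initial temperatures:
T_f = (333.68*307 + 1658.3*34.2) / (333.68 + 1658.3)
    = 159154 / 1992 ≈ 79.90 °C

T_f ≈ 79.9 °C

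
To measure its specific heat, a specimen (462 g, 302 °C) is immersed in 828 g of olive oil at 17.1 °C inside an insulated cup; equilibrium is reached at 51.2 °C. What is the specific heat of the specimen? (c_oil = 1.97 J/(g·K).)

c ≈ 0.48 J/(g·K)

Energy conservation, ΣQ = 0:
462·c·(51.2 − 302) + 828·1.97·(51.2 − 17.1) = 0
-115870 c = -55623
c = -55623/-115870 ≈ 0.48 J/(g·K)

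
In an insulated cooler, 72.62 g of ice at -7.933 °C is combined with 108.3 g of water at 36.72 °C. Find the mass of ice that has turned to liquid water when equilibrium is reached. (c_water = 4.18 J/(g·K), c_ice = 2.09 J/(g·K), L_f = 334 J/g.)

m_melted ≈ 46.2 g

Heat available from the water dropping to 0 °C: 108.3×4.18×36.72 = 16623 J.
Warming the ice to 0 °C takes 72.62×2.09×7.933 = 1204 J, leaving 15419 J for melting.
Melting all 72.62 g of ice would need 72.62×334 = 24255 J.
15419 J < 24255 J, so only part of the ice melts and the system sits at 0 °C.
m_melted×334 = 15419  ⇒  m_melted ≈ 46.16 g.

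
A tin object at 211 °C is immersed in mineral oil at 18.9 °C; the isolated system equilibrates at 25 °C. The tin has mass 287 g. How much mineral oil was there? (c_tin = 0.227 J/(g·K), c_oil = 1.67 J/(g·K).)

m ≈ 1190 g

Heat gained plus heat lost sum to zero:
287×0.227×(25 − 211) + m×1.67×(25 − 18.9) = 0
10.19 m = 12118
m = 12118/10.19 ≈ 1190 g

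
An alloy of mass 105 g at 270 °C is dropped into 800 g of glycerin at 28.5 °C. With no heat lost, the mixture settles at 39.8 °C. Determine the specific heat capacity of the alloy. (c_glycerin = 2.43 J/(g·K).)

m_s c (T_s − T_f) = m_glycerin c_glycerin (T_f − T_0):
105·c·(270 − 39.8) = 800·2.43·(39.8 − 28.5)
24171 c = 21967  ⇒  c ≈ 0.9088 J/(g·K)

c ≈ 0.909 J/(g·K)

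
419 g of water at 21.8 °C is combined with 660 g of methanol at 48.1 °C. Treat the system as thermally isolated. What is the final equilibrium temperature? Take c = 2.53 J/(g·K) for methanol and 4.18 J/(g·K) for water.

Heat lost by the methanol equals heat gained by the water:
660×2.53×(48.1 − T) = 419×4.18×(T − 21.8)
1669.8(48.1 − T) = 1751.4(T − 21.8)
3421.2 T = 118498  ⇒  T ≈ 34.64 °C

T_f ≈ 34.6 °C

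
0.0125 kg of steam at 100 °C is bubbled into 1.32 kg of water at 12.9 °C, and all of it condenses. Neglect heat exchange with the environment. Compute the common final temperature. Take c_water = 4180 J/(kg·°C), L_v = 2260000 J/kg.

Net heat exchanged in the isolated system is zero:
latent heat released on condensation: 0.0125·2260000 = 28250; condensed water 100 °C→T: 52.25(T − 100); water warms: 1.32·4180·(T − 12.9) = 5517.6(T − 12.9)
5569.9 T = 28250 + 5225 + 71177 = 104652
T ≈ 18.79 °C (< 100 °C, so full condensation is consistent).

T_f ≈ 18.8 °C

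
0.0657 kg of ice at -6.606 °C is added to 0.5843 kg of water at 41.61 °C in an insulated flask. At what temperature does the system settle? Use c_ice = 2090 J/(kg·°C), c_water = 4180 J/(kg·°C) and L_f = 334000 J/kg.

Energy balance with sensible and latent terms:
ice -6.606→0 °C: 0.0657·2090·6.606 = 907.09
  melt ice: 0.0657·334000 = 21944
  warm the meltwater: 274.63 T
  water: 2442.4(T − 41.61)
2717 T = 101627 − 22851 = 78776
T ≈ 28.99 °C — above 0 °C, consistent with complete melting.

T_f ≈ 29.0 °C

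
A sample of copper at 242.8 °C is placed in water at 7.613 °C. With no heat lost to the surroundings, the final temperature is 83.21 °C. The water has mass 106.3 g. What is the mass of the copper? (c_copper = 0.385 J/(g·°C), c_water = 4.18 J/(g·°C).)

m ≈ 547 g

Setting the total heat transfer to zero:
m×0.385×(83.21 − 242.8) + 106.3×4.18×(83.21 − 7.613) = 0
-61.44 m = -33590
m = -33590/-61.44 ≈ 546.7 g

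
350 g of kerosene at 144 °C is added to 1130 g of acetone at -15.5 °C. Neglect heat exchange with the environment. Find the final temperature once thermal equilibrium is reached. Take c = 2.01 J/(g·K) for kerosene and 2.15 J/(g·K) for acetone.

T_f ≈ 20.3 °C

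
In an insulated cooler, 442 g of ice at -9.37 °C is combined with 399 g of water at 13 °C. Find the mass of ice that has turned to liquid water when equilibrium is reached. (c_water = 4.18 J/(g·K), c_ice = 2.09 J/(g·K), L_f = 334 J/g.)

m_melted ≈ 39 g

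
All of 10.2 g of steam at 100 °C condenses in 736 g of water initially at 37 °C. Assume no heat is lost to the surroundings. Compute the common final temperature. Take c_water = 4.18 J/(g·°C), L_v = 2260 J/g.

T_f ≈ 45.3 °C

Taking heat into each body as positive, Σ m c ΔT = 0:
condense steam: −10.2×2260 = −23052; condensed water 100 °C→T: 42.64(T − 100); original water: 3076.5(T − 37)
3119.1 T = 23052 + 4263.6 + 113830 = 141145
T ≈ 45.25 °C, under the boiling point, so the assumption holds.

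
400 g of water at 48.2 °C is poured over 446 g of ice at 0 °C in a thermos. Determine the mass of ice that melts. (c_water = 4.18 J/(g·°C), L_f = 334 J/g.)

m_melted ≈ 241 g

Heat available from the water dropping to 0 °C: 400·4.18·48.2 = 80590 J.
Fully melting the ice requires m_ice L_f = 446·334 = 148964 J.
80590 J < 148964 J, so only part of the ice melts and the system sits at 0 °C.
m_melt = 80590 / L_f = 241.3 g.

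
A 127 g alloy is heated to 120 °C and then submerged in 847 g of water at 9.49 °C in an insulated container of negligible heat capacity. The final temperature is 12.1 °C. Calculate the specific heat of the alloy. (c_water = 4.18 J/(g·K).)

Let T be the final temperature. ΣQ_i = 0:
127×c×(12.1 − 120) + 847×4.18×(12.1 − 9.49) = 0
-13703 c = -9240.6
c = -9240.6/-13703 ≈ 0.6743 J/(g·K)

c ≈ 0.674 J/(g·K)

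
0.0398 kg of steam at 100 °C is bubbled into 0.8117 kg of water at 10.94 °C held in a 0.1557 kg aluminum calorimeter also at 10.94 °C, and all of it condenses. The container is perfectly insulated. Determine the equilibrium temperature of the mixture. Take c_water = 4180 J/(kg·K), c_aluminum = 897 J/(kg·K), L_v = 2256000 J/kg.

T_f ≈ 39.2 °C

Energy balance with sensible and latent terms:
condense steam: −0.0398·2256000 = −89789; condensate cools 100→T: 0.0398·4180·(T − 100) = 166.36(T − 100); water warms: 0.8117·4180·(T − 10.94) = 3392.9(T − 10.94); aluminum cup: 0.1557·897·(T − 10.94) = 139.66(T − 10.94)
3698.9 T = 89789 + 16636 + 38646 = 145072
T ≈ 39.22 °C, under the boiling point, so the assumption holds.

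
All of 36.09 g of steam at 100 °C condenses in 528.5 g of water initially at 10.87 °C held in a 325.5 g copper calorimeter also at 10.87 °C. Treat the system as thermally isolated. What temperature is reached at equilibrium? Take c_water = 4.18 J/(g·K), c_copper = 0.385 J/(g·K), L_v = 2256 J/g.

T_f ≈ 49.0 °C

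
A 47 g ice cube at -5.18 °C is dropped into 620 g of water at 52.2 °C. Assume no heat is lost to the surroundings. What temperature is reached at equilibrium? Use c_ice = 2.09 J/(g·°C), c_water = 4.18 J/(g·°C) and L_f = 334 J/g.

T_f ≈ 42.7 °C

Net heat exchanged in the isolated system is zero:
warm ice to 0 °C: 47×2.09×(0 − (-5.18)) = 508.83
  melt ice: 47×334 = 15698
  warm the meltwater: 196.46 T
  water cools: 620×4.18×(T − 52.2) = 2591.6(T − 52.2)
2788.1 T = 135282 − 16207 = 119075
T ≈ 42.71 °C. Since T > 0 °C, the all-ice-melts assumption holds.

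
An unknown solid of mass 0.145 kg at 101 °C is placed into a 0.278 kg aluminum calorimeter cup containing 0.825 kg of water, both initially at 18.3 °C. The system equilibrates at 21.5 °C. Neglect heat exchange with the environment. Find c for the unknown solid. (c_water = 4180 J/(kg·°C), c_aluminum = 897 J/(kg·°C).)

Setting the total heat transfer to zero:
0.145×c×(21.5 − 101) + 0.825×4180×(21.5 − 18.3) + 0.278×897×(21.5 − 18.3) = 0
-11.53 c = -11833
c = -11833/-11.53 ≈ 1027 J/(kg·°C)

c ≈ 1030 J/(kg·°C)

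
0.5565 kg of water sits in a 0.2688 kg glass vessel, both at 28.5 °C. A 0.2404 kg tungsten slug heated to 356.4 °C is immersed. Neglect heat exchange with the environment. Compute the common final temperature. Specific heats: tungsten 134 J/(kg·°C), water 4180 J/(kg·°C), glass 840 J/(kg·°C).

T_f ≈ 32.6 °C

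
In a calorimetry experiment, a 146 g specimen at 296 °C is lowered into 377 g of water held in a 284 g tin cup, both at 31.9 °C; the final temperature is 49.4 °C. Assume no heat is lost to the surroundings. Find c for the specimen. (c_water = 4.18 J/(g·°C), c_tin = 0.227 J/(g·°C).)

c ≈ 0.797 J/(g·°C)

Net heat exchanged in the isolated system is zero:
146·c·(49.4 − 296) + 377·4.18·(49.4 − 31.9) + 284·0.227·(49.4 − 31.9) = 0
-36004 c = -28706
c = -28706/-36004 ≈ 0.7973 J/(g·°C)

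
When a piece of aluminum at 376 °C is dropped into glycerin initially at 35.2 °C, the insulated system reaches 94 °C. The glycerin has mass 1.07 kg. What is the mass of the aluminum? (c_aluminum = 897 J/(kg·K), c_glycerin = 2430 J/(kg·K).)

m ≈ 0.604 kg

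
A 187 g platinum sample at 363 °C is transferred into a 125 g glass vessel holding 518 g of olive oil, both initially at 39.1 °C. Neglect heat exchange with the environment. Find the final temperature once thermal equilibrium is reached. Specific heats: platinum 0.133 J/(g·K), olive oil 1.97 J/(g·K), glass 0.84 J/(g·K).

With ΣQ=0 the equilibrium temperature is the m·c-weighted mean:
T_f = (24.87×363 + 1020.5×39.1 + 105×39.1) / (24.87 + 1020.5 + 105)
    = 53034 / 1150.3 ≈ 46.10 °C

T_f ≈ 46.1 °C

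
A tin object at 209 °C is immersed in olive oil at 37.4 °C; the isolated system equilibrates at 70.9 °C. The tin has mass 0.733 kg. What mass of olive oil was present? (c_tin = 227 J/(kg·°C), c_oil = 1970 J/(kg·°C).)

m ≈ 0.348 kg

|Q_tin| = |Q_oil|:
0.733·227·(209 − 70.9) = m·1970·(70.9 − 37.4)
65995 m = 22979  ⇒  m ≈ 0.3482 kg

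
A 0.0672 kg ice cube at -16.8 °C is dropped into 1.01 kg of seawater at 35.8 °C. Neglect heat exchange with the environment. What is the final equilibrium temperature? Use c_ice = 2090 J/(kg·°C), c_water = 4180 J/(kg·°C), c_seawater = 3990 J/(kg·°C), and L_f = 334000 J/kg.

Taking heat into each body as positive, Σ m c ΔT = 0:
ice -16.8→0 °C: 0.0672×2090×16.8 = 2359.5; latent heat to melt: 0.0672×334000 = 22445; meltwater 0→T: 0.0672×4180×T = 280.9 T; seawater cools: 1.01×3990×(T − 35.8) = 4029.9(T − 35.8)
4310.8 T = 144270 − 24804 = 119466
T ≈ 27.71 °C — above 0 °C, consistent with complete melting.

T_f ≈ 27.7 °C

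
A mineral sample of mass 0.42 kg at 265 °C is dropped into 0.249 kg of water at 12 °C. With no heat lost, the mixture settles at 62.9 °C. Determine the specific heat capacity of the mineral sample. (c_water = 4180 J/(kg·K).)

c ≈ 624 J/(kg·K)

Let T be the final temperature. ΣQ_i = 0:
0.42·c·(62.9 − 265) + 0.249·4180·(62.9 − 12) = 0
-84.88 c = -52978
c = -52978/-84.88 ≈ 624.1 J/(kg·K)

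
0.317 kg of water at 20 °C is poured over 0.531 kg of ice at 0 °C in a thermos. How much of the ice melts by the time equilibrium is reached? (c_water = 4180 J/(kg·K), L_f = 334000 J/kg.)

Cooling the water to 0 °C releases 0.317·4180·20 = 26501 J.
To melt every bit of ice: 0.531·334000 = 177354 J.
Since 26501 < 177354 J, not all the ice melts; equilibrium is at 0 °C.
m_melt = 26501 / L_f = 0.07934 kg.

m_melted ≈ 0.0793 kg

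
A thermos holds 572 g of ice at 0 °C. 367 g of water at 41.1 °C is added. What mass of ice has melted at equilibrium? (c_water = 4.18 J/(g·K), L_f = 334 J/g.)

m_melted ≈ 189 g

Water can give up m c ΔT = 367×4.18×41.1 = 63050 J before reaching 0 °C.
Fully melting the ice requires m_ice L_f = 572×334 = 191048 J.
Since 63050 < 191048 J, not all the ice melts; equilibrium is at 0 °C.
m_melted×334 = 63050  ⇒  m_melted ≈ 188.8 g.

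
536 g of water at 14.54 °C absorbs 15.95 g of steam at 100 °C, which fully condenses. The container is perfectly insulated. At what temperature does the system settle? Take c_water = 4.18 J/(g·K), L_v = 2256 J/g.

T_f ≈ 32.6 °C

Net heat exchanged in the isolated system is zero:
steam→water at 100 °C releases m L_v = 15.95×2256 = 35983; condensed water 100 °C→T: 66.67(T − 100); original water: 2240.5(T − 14.54)
2307.2 T = 35983 + 6667.1 + 32577 = 75227
T ≈ 32.61 °C — below 100 °C, confirming all the steam condensed.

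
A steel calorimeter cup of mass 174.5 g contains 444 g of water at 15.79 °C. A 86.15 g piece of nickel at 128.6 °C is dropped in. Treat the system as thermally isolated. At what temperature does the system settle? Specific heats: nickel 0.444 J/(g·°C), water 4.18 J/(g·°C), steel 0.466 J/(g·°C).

Taking heat into each body as positive, Σ m c ΔT = 0:
86.15×0.444×(T − 128.6) + 444×4.18×(T − 15.79) + 174.5×0.466×(T − 15.79) = 0
1975.5 T = 35508
T = 35508 / 1975.5 = 18 °C

T_f ≈ 18.0 °C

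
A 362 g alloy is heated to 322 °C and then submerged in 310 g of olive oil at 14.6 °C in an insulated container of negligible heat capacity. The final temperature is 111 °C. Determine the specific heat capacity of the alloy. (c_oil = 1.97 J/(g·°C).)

Energy conservation, ΣQ = 0:
362×c×(111 − 322) + 310×1.97×(111 − 14.6) = 0
-76382 c = -58871
c = -58871/-76382 ≈ 0.7708 J/(g·°C)

c ≈ 0.771 J/(g·°C)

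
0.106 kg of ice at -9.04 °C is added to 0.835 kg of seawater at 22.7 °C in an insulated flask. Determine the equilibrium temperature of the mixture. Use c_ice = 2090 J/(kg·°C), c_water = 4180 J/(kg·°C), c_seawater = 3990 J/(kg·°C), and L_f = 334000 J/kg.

Net heat exchanged in the isolated system is zero:
warm ice to 0 °C: 0.106·2090·(0 − (-9.04)) = 2002.7; fusion: m_ice L_f = 0.106·334000 = 35404; warm the meltwater: 443.08 T; seawater cools: 0.835·3990·(T − 22.7) = 3331.6(T − 22.7)
3774.7 T = 75628 − 37407 = 38222
T ≈ 10.13 °C. Since T > 0 °C, the all-ice-melts assumption holds.

T_f ≈ 10.1 °C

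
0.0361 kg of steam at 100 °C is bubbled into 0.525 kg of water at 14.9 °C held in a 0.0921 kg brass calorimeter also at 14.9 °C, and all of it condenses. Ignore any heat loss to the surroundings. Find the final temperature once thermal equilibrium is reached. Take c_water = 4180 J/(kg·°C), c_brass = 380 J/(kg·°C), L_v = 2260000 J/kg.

T_f ≈ 54.6 °C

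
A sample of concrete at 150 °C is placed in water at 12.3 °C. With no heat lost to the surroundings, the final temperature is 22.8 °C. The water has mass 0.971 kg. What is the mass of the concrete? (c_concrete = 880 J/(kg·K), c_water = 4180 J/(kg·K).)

Heat lost by the concrete = heat gained by the water:
m·880·(150 − 22.8) = 0.971·4180·(22.8 − 12.3)
111936 m = 42617  ⇒  m ≈ 0.3807 kg

m ≈ 0.381 kg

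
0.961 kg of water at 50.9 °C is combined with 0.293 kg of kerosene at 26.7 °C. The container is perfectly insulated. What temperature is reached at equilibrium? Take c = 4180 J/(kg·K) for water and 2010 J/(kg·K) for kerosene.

T_f ≈ 47.8 °C

T_f = Σ m_i c_i T_i / Σ m_i c_i:
T_f = (4017·50.9 + 588.93·26.7) / (4017 + 588.93)
    = 220189 / 4605.9 ≈ 47.81 °C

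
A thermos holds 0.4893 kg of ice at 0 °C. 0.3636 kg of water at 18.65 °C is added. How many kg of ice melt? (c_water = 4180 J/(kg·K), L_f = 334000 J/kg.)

m_melted ≈ 0.0849 kg

Heat available from the water dropping to 0 °C: 0.3636·4180·18.65 = 28345 J.
To melt every bit of ice: 0.4893·334000 = 163426 J.
That's not enough to melt it all — equilibrium is at 0 °C with ice remaining.
Mass melted = 28345/334000 ≈ 0.08487 kg.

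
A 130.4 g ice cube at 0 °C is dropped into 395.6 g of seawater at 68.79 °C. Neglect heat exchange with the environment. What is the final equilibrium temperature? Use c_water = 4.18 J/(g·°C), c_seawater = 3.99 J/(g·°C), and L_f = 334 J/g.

Energy balance with sensible and latent terms:
fusion: m_ice L_f = 130.4·334 = 43554; warm the meltwater: 545.07 T; seawater cools: 395.6·3.99·(T − 68.79) = 1578.4(T − 68.79)
2123.5 T = 108581 − 43554 = 65028
T ≈ 30.62 °C — above 0 °C, consistent with complete melting.

T_f ≈ 30.6 °C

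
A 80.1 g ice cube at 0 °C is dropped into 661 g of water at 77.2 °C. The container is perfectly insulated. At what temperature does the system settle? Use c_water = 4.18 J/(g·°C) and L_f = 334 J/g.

T_f ≈ 60.2 °C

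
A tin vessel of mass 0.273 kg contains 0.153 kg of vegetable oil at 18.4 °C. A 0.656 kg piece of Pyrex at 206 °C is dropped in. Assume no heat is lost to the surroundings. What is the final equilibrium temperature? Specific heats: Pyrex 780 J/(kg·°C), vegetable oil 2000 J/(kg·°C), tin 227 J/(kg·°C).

Setting the total heat transfer to zero:
0.656*780*(T − 206) + 0.153*2000*(T − 18.4) + 0.273*227*(T − 18.4) = 0
511.68(T − 206) + 306(T − 18.4) + 61.97(T − 18.4) = 0
(511.68 + 306 + 61.97) T = 511.68*206 + 306*18.4 + 61.97*18.4
T ≈ 127.52 °C

T_f ≈ 127.5 °C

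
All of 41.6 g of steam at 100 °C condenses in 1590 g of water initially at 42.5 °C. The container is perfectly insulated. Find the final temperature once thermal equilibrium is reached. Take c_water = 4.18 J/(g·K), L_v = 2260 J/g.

Taking heat into each body as positive, Σ m c ΔT = 0:
condense steam: −41.6×2260 = −94016
  condensed water 100 °C→T: 173.89(T − 100)
  water warms: 1590×4.18×(T − 42.5) = 6646.2(T − 42.5)
6820.1 T = 94016 + 17389 + 282464 = 393868
T ≈ 57.75 °C — below 100 °C, confirming all the steam condensed.

T_f ≈ 57.8 °C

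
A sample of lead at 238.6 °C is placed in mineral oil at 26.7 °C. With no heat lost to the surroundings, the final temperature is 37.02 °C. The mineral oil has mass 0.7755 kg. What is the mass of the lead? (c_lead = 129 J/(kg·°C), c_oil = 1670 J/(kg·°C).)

m ≈ 0.514 kg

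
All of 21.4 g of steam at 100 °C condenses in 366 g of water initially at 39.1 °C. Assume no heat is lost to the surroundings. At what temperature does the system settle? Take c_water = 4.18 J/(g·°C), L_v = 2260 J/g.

T_f ≈ 72.3 °C

Net heat exchanged in the isolated system is zero:
condense steam: −21.4·2260 = −48364
  condensate cools 100→T: 21.4·4.18·(T − 100) = 89.45(T − 100)
  water warms: 366·4.18·(T − 39.1) = 1529.9(T − 39.1)
1619.3 T = 48364 + 8945.2 + 59818 = 117128
T ≈ 72.33 °C (< 100 °C, so full condensation is consistent).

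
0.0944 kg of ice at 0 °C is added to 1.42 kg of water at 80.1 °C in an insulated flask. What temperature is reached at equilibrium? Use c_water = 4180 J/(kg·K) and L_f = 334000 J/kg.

Net heat exchanged in the isolated system is zero:
melt ice: 0.0944×334000 = 31530
  meltwater 0→T: 0.0944×4180×T = 394.59 T
  water: 5935.6(T − 80.1)
6330.2 T = 475442 − 31530 = 443912
T ≈ 70.13 °C — above 0 °C, consistent with complete melting.

T_f ≈ 70.1 °C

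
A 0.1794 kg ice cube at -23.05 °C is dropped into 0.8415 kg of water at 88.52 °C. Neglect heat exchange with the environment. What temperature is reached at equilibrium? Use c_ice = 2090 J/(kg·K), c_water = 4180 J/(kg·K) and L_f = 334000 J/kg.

Sum of m c ΔT and latent-heat terms is zero:
ice -23.05→0 °C: 0.1794×2090×23.05 = 8642.5
  fusion: m_ice L_f = 0.1794×334000 = 59920
  warm the meltwater: 749.89 T
  water cools: 0.8415×4180×(T − 88.52) = 3517.5(T − 88.52)
4267.4 T = 311366 − 68562 = 242804
T ≈ 56.90 °C. Since T > 0 °C, the all-ice-melts assumption holds.

T_f ≈ 56.9 °C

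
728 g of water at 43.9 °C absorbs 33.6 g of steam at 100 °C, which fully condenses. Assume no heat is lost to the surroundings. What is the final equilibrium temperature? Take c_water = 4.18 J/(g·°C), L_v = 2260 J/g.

Conservation of energy gives ΣQ = 0:
latent heat released on condensation: 33.6·2260 = 75936; condensed water 100 °C→T: 140.45(T − 100); original water: 3043(T − 43.9)
3183.5 T = 75936 + 14045 + 133589 = 223570
T ≈ 70.23 °C (< 100 °C, so full condensation is consistent).

T_f ≈ 70.2 °C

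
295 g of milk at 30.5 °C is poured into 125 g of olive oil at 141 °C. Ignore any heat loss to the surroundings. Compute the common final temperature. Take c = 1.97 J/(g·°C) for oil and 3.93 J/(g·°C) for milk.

T_f ≈ 49.9 °C

Set heat shed by the hot body equal to heat absorbed by the cold body:
125*1.97*(141 − T) = 295*3.93*(T − 30.5)
246.25(141 − T) = 1159.4(T − 30.5)
1405.6 T = 70081  ⇒  T ≈ 49.86 °C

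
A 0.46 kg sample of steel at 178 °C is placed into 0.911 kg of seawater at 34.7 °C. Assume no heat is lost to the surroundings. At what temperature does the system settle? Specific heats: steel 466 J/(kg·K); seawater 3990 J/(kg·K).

T_f ≈ 42.7 °C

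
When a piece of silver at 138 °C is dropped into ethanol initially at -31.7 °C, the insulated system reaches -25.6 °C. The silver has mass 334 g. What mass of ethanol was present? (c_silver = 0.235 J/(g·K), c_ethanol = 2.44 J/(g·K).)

m ≈ 863 g

|Q_silver| = |Q_ethanol|:
334×0.235×(138 − -25.6) = m×2.44×(-25.6 − (-31.7))
14.88 m = 12841  ⇒  m ≈ 862.7 g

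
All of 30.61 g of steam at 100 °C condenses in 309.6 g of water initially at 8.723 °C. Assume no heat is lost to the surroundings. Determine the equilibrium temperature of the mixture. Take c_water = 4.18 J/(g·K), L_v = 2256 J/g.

T_f ≈ 65.5 °C

Energy conservation, ΣQ = 0:
latent heat released on condensation: 30.61×2256 = 69056
  condensed water 100 °C→T: 127.95(T − 100)
  original water: 1294.1(T − 8.723)
1422.1 T = 69056 + 12795 + 11289 = 93140
T ≈ 65.50 °C, under the boiling point, so the assumption holds.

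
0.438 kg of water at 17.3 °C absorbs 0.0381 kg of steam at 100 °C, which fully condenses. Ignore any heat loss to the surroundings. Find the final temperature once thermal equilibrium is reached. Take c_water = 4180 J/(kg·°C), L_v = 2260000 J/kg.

T_f ≈ 67.2 °C

Net heat exchanged in the isolated system is zero:
latent heat released on condensation: 0.0381·2260000 = 86106; condensed water 100 °C→T: 159.26(T − 100); original water: 1830.8(T − 17.3)
1990.1 T = 86106 + 15926 + 31674 = 133705
T ≈ 67.19 °C, under the boiling point, so the assumption holds.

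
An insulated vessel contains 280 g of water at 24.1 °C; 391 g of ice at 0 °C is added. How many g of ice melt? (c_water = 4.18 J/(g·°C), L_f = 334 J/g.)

Water can give up m c ΔT = 280×4.18×24.1 = 28207 J before reaching 0 °C.
Fully melting the ice requires m_ice L_f = 391×334 = 130594 J.
28207 J < 130594 J, so only part of the ice melts and the system sits at 0 °C.
m_melted×334 = 28207  ⇒  m_melted ≈ 84.45 g.

m_melted ≈ 84.5 g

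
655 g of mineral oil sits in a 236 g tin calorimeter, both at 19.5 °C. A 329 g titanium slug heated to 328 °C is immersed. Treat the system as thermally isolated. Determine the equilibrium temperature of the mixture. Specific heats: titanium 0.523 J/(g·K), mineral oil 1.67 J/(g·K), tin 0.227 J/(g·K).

T_f ≈ 59.7 °C

Conservation of energy gives ΣQ = 0:
329·0.523·(T − 328) + 655·1.67·(T − 19.5) + 236·0.227·(T − 19.5) = 0
172.07(T − 328) + 1093.8(T − 19.5) + 53.57(T − 19.5) = 0
1319.5 T = 78813
T = 78813 / 1319.5 = 59.7 °C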